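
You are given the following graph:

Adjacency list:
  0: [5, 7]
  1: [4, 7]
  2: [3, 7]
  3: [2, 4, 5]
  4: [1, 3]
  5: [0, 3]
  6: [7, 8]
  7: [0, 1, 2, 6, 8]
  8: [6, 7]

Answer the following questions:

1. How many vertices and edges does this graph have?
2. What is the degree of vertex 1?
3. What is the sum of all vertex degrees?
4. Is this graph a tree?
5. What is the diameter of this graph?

Count: 9 vertices, 11 edges.
Vertex 1 has neighbors [4, 7], degree = 2.
Handshaking lemma: 2 * 11 = 22.
A tree on 9 vertices has 8 edges. This graph has 11 edges (3 extra). Not a tree.
Diameter (longest shortest path) = 3.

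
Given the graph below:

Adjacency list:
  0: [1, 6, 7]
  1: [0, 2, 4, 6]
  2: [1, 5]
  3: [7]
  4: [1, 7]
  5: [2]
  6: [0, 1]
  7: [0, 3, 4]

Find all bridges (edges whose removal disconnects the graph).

A bridge is an edge whose removal increases the number of connected components.
Bridges found: (1,2), (2,5), (3,7)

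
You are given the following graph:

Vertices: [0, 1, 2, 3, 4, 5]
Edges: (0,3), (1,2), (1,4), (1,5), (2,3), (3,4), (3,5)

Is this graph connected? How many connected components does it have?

Checking connectivity: the graph has 1 connected component(s).
All vertices are reachable from each other. The graph IS connected.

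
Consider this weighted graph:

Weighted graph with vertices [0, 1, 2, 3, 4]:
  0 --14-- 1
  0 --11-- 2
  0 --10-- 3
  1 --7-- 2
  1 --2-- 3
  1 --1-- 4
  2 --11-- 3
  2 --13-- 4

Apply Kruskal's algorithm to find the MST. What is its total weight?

Applying Kruskal's algorithm (sort edges by weight, add if no cycle):
  Add (1,4) w=1
  Add (1,3) w=2
  Add (1,2) w=7
  Add (0,3) w=10
  Skip (0,2) w=11 (creates cycle)
  Skip (2,3) w=11 (creates cycle)
  Skip (2,4) w=13 (creates cycle)
  Skip (0,1) w=14 (creates cycle)
MST weight = 20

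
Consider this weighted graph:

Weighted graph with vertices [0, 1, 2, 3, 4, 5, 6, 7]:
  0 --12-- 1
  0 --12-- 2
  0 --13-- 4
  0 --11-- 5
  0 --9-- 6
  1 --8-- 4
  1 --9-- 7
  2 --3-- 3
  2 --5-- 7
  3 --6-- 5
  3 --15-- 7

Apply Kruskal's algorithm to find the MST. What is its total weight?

Applying Kruskal's algorithm (sort edges by weight, add if no cycle):
  Add (2,3) w=3
  Add (2,7) w=5
  Add (3,5) w=6
  Add (1,4) w=8
  Add (0,6) w=9
  Add (1,7) w=9
  Add (0,5) w=11
  Skip (0,2) w=12 (creates cycle)
  Skip (0,1) w=12 (creates cycle)
  Skip (0,4) w=13 (creates cycle)
  Skip (3,7) w=15 (creates cycle)
MST weight = 51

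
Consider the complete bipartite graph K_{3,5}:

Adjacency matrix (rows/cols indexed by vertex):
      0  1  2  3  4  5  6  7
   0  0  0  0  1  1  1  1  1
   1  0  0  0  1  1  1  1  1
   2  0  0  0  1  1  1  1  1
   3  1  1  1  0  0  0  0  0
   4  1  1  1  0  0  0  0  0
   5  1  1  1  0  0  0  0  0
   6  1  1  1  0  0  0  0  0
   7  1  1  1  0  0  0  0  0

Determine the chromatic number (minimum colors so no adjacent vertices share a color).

K_{3,5} is bipartite: vertices split into two independent sets of size 3 and 5.
Color one set 0, the other 1. No adjacent vertices share a color.
Chromatic number = 2.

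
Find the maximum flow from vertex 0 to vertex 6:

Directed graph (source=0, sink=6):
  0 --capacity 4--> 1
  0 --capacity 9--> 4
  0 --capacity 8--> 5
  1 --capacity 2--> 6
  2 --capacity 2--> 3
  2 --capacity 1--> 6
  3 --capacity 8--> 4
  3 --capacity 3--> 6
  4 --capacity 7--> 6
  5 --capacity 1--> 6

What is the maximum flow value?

Computing max flow:
  Flow on (0->1): 2/4
  Flow on (0->4): 7/9
  Flow on (0->5): 1/8
  Flow on (1->6): 2/2
  Flow on (4->6): 7/7
  Flow on (5->6): 1/1
Maximum flow = 10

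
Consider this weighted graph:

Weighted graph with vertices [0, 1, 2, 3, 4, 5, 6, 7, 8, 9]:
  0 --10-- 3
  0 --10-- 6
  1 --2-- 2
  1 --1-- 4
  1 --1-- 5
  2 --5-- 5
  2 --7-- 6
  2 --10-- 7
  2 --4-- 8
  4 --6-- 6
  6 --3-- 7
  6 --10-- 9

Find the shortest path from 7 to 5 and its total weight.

Using Dijkstra's algorithm from vertex 7:
Shortest path: 7 -> 6 -> 4 -> 1 -> 5
Total weight: 3 + 6 + 1 + 1 = 11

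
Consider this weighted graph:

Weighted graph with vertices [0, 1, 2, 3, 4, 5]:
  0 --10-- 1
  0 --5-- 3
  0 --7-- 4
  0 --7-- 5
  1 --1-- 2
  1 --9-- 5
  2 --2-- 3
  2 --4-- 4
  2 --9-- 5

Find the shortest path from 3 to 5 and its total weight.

Using Dijkstra's algorithm from vertex 3:
Shortest path: 3 -> 2 -> 5
Total weight: 2 + 9 = 11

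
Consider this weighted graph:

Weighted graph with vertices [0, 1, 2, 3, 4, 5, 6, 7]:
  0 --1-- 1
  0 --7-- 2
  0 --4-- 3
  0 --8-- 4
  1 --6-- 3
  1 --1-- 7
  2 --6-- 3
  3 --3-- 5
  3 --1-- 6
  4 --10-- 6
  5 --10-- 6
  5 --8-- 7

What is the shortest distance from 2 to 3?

Using Dijkstra's algorithm from vertex 2:
Shortest path: 2 -> 3
Total weight: 6 = 6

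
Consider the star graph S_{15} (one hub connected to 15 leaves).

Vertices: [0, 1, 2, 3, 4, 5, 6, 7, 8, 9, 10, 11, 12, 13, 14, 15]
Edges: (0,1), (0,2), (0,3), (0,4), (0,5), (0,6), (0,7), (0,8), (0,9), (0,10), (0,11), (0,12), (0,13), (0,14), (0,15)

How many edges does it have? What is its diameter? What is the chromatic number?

Star graph S_{15}: the hub connects to all 15 leaves.
Edges = 15.
Diameter = 2 (any leaf to hub is 1, leaf to leaf through hub is 2).
Star graphs are bipartite (hub vs leaves), so chromatic number = 2.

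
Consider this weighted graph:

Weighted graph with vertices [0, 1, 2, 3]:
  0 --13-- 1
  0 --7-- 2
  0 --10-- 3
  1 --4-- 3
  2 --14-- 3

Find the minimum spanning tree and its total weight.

Applying Kruskal's algorithm (sort edges by weight, add if no cycle):
  Add (1,3) w=4
  Add (0,2) w=7
  Add (0,3) w=10
  Skip (0,1) w=13 (creates cycle)
  Skip (2,3) w=14 (creates cycle)
MST weight = 21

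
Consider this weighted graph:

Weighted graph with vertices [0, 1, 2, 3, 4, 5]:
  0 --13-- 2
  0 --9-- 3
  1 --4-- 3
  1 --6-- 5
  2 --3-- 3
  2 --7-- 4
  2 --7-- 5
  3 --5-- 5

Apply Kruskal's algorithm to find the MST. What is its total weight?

Applying Kruskal's algorithm (sort edges by weight, add if no cycle):
  Add (2,3) w=3
  Add (1,3) w=4
  Add (3,5) w=5
  Skip (1,5) w=6 (creates cycle)
  Add (2,4) w=7
  Skip (2,5) w=7 (creates cycle)
  Add (0,3) w=9
  Skip (0,2) w=13 (creates cycle)
MST weight = 28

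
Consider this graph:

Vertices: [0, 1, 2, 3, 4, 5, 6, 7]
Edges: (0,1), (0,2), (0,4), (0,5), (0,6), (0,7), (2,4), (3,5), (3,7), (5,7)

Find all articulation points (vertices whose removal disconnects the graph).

An articulation point is a vertex whose removal disconnects the graph.
Articulation points: [0]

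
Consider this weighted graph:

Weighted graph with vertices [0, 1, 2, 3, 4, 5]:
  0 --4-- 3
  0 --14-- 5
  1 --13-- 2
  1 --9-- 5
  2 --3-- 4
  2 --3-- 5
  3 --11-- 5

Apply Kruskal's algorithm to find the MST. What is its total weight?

Applying Kruskal's algorithm (sort edges by weight, add if no cycle):
  Add (2,5) w=3
  Add (2,4) w=3
  Add (0,3) w=4
  Add (1,5) w=9
  Add (3,5) w=11
  Skip (1,2) w=13 (creates cycle)
  Skip (0,5) w=14 (creates cycle)
MST weight = 30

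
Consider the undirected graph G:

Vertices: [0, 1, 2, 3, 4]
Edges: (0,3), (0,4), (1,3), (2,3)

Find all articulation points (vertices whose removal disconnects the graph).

An articulation point is a vertex whose removal disconnects the graph.
Articulation points: [0, 3]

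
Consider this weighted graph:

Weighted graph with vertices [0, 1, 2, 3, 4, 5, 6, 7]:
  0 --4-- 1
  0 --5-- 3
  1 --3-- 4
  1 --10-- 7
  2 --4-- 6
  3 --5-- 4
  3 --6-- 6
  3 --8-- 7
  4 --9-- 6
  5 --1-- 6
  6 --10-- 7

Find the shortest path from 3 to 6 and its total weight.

Using Dijkstra's algorithm from vertex 3:
Shortest path: 3 -> 6
Total weight: 6 = 6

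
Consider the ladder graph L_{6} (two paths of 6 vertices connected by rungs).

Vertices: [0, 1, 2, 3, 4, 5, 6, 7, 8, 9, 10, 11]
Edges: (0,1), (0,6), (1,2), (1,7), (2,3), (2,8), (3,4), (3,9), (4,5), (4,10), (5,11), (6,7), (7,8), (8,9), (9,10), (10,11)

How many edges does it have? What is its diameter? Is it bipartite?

Ladder graph L_{6}: 6 rungs + 2 * (6-1) path edges = 6 + 10 = 16 edges.
Diameter = 6.
Ladder graphs are bipartite (alternating coloring along each path).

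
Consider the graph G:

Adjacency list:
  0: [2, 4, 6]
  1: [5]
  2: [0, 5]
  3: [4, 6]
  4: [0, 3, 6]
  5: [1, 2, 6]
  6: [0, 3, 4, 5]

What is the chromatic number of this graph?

The graph has a maximum clique of size 3 (lower bound on chromatic number).
A valid 3-coloring: {0: 1, 1: 0, 2: 0, 3: 1, 4: 2, 5: 1, 6: 0}.
Chromatic number = 3.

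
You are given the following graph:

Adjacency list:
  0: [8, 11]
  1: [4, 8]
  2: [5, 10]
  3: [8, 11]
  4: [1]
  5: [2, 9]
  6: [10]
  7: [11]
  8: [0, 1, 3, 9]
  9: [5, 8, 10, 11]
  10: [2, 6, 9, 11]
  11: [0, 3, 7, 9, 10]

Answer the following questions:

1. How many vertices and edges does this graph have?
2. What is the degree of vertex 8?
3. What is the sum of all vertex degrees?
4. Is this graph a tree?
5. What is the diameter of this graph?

Count: 12 vertices, 15 edges.
Vertex 8 has neighbors [0, 1, 3, 9], degree = 4.
Handshaking lemma: 2 * 15 = 30.
A tree on 12 vertices has 11 edges. This graph has 15 edges (4 extra). Not a tree.
Diameter (longest shortest path) = 5.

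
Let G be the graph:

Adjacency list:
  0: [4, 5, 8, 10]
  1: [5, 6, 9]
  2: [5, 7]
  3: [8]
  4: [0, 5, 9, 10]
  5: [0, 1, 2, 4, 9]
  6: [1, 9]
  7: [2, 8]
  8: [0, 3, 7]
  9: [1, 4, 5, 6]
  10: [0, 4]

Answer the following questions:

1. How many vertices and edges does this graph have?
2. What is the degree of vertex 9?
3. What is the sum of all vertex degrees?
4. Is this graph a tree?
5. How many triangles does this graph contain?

Count: 11 vertices, 16 edges.
Vertex 9 has neighbors [1, 4, 5, 6], degree = 4.
Handshaking lemma: 2 * 16 = 32.
A tree on 11 vertices has 10 edges. This graph has 16 edges (6 extra). Not a tree.
Number of triangles = 5.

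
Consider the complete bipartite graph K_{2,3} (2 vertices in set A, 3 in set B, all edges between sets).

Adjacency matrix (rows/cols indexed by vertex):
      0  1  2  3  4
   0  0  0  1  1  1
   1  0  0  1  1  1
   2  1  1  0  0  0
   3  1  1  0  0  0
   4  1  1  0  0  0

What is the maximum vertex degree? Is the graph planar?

Set-A vertices have degree 3; set-B vertices have degree 2. Maximum degree = max(2,3) = 3.
min(2,3) <= 2, so K_{2,3} avoids a K_{3,3} subdivision and is planar.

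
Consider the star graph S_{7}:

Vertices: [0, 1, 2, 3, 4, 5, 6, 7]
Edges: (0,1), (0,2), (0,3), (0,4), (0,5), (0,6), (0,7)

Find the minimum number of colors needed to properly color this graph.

S_{7} has one hub adjacent to 7 leaves; leaves are pairwise non-adjacent.
Color the hub 0 and every leaf 1.
Chromatic number = 2.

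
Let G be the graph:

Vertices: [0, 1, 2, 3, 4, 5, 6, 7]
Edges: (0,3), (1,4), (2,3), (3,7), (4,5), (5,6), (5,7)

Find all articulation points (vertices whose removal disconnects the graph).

An articulation point is a vertex whose removal disconnects the graph.
Articulation points: [3, 4, 5, 7]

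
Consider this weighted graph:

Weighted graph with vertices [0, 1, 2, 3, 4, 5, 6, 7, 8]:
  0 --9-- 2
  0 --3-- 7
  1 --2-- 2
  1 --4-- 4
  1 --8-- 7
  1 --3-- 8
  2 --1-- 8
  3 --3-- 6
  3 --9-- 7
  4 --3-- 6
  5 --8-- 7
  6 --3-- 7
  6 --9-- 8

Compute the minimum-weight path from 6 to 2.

Using Dijkstra's algorithm from vertex 6:
Shortest path: 6 -> 4 -> 1 -> 2
Total weight: 3 + 4 + 2 = 9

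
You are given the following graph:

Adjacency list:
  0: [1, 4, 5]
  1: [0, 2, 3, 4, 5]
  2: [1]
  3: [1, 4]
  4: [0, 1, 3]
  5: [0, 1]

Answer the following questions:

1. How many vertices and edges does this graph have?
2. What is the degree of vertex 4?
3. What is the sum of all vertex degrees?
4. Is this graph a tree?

Count: 6 vertices, 8 edges.
Vertex 4 has neighbors [0, 1, 3], degree = 3.
Handshaking lemma: 2 * 8 = 16.
A tree on 6 vertices has 5 edges. This graph has 8 edges (3 extra). Not a tree.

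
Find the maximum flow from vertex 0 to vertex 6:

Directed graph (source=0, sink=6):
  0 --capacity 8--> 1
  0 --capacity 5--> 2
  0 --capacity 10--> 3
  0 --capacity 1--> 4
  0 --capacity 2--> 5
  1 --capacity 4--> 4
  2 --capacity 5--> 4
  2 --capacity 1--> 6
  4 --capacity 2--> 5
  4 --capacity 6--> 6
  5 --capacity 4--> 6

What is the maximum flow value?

Computing max flow:
  Flow on (0->1): 4/8
  Flow on (0->2): 5/5
  Flow on (0->5): 2/2
  Flow on (1->4): 4/4
  Flow on (2->4): 4/5
  Flow on (2->6): 1/1
  Flow on (4->5): 2/2
  Flow on (4->6): 6/6
  Flow on (5->6): 4/4
Maximum flow = 11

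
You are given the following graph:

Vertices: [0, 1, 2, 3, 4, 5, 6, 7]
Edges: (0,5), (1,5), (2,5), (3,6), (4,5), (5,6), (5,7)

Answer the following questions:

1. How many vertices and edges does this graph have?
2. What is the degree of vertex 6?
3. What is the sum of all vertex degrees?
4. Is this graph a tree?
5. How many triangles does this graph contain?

Count: 8 vertices, 7 edges.
Vertex 6 has neighbors [3, 5], degree = 2.
Handshaking lemma: 2 * 7 = 14.
A graph is a tree iff it is connected and has exactly n-1 edges. This graph is connected (all 8 vertices in one component) and has 8-1 = 7 edges. It is a tree.
Number of triangles = 0.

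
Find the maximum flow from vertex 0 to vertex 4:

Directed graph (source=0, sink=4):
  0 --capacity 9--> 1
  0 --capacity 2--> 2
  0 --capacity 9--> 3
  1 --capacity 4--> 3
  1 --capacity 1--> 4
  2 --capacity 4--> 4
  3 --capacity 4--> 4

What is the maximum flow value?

Computing max flow:
  Flow on (0->1): 5/9
  Flow on (0->2): 2/2
  Flow on (1->3): 4/4
  Flow on (1->4): 1/1
  Flow on (2->4): 2/4
  Flow on (3->4): 4/4
Maximum flow = 7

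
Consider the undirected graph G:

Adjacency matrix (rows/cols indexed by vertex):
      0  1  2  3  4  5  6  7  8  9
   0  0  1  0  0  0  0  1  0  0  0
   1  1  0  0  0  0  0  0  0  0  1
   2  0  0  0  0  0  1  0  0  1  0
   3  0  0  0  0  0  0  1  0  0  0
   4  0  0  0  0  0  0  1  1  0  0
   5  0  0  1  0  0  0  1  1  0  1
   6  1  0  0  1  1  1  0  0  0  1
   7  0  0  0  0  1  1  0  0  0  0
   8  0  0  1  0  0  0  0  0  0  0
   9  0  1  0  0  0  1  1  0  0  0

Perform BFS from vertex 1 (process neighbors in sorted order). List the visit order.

BFS from vertex 1 (neighbors processed in ascending order):
Visit order: 1, 0, 9, 6, 5, 3, 4, 2, 7, 8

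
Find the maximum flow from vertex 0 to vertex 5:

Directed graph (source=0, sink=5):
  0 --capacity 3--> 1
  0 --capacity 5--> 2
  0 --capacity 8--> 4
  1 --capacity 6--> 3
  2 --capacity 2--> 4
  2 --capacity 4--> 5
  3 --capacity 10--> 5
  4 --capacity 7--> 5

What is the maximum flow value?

Computing max flow:
  Flow on (0->1): 3/3
  Flow on (0->2): 4/5
  Flow on (0->4): 7/8
  Flow on (1->3): 3/6
  Flow on (2->5): 4/4
  Flow on (3->5): 3/10
  Flow on (4->5): 7/7
Maximum flow = 14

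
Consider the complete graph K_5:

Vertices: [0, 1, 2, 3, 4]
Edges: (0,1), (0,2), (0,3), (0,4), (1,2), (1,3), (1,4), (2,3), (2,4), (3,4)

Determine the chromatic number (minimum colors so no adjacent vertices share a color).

In K_5, every vertex is adjacent to every other vertex.
Each vertex needs a unique color.
Chromatic number = 5.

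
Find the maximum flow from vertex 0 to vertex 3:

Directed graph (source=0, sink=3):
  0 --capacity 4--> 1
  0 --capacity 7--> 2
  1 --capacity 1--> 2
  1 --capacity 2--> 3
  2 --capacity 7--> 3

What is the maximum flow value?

Computing max flow:
  Flow on (0->1): 3/4
  Flow on (0->2): 6/7
  Flow on (1->2): 1/1
  Flow on (1->3): 2/2
  Flow on (2->3): 7/7
Maximum flow = 9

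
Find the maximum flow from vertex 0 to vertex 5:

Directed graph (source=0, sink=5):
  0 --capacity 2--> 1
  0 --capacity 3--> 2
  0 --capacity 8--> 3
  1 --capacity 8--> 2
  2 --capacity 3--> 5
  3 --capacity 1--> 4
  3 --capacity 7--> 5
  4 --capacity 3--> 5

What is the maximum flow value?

Computing max flow:
  Flow on (0->1): 2/2
  Flow on (0->2): 1/3
  Flow on (0->3): 8/8
  Flow on (1->2): 2/8
  Flow on (2->5): 3/3
  Flow on (3->4): 1/1
  Flow on (3->5): 7/7
  Flow on (4->5): 1/3
Maximum flow = 11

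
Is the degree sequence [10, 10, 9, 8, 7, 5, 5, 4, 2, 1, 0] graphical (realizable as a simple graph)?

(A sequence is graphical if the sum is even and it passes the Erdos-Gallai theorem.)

Sum of degrees = 61. Sum is odd, so the sequence is NOT graphical.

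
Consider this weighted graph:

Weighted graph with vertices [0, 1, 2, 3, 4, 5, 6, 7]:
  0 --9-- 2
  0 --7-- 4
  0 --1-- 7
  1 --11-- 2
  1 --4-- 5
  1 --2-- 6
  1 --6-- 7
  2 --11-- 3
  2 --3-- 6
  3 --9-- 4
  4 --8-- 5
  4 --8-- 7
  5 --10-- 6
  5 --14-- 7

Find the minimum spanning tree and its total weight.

Applying Kruskal's algorithm (sort edges by weight, add if no cycle):
  Add (0,7) w=1
  Add (1,6) w=2
  Add (2,6) w=3
  Add (1,5) w=4
  Add (1,7) w=6
  Add (0,4) w=7
  Skip (4,7) w=8 (creates cycle)
  Skip (4,5) w=8 (creates cycle)
  Skip (0,2) w=9 (creates cycle)
  Add (3,4) w=9
  Skip (5,6) w=10 (creates cycle)
  Skip (1,2) w=11 (creates cycle)
  Skip (2,3) w=11 (creates cycle)
  Skip (5,7) w=14 (creates cycle)
MST weight = 32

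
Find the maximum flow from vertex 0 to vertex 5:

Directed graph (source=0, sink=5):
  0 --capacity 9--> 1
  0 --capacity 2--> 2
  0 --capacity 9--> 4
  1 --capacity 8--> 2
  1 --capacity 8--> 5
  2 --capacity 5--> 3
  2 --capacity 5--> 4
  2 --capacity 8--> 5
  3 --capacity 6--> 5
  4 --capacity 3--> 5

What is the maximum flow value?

Computing max flow:
  Flow on (0->1): 9/9
  Flow on (0->2): 2/2
  Flow on (0->4): 3/9
  Flow on (1->2): 1/8
  Flow on (1->5): 8/8
  Flow on (2->5): 3/8
  Flow on (4->5): 3/3
Maximum flow = 14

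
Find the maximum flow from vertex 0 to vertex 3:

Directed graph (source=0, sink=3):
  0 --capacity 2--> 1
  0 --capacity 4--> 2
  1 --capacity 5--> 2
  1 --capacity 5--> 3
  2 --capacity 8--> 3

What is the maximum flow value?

Computing max flow:
  Flow on (0->1): 2/2
  Flow on (0->2): 4/4
  Flow on (1->3): 2/5
  Flow on (2->3): 4/8
Maximum flow = 6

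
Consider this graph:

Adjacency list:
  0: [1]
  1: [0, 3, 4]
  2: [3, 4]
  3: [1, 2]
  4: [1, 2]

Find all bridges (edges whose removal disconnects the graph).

A bridge is an edge whose removal increases the number of connected components.
Bridges found: (0,1)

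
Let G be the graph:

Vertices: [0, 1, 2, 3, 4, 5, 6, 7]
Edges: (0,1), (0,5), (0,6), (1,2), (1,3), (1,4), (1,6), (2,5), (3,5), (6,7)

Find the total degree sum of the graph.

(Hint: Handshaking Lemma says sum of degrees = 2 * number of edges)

Count edges: 10 edges.
By Handshaking Lemma: sum of degrees = 2 * 10 = 20.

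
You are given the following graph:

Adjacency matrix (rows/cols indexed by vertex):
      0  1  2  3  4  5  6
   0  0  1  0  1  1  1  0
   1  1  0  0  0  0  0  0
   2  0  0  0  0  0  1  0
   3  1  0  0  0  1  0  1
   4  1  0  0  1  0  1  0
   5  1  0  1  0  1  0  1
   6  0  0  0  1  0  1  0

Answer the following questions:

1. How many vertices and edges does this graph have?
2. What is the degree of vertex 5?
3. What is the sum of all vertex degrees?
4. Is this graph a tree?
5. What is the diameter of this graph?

Count: 7 vertices, 9 edges.
Vertex 5 has neighbors [0, 2, 4, 6], degree = 4.
Handshaking lemma: 2 * 9 = 18.
A tree on 7 vertices has 6 edges. This graph has 9 edges (3 extra). Not a tree.
Diameter (longest shortest path) = 3.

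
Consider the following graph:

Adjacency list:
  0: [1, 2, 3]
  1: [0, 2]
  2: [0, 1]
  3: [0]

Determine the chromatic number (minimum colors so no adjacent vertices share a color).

The graph has a maximum clique of size 3 (lower bound on chromatic number).
A valid 3-coloring: {0: 0, 1: 1, 2: 2, 3: 1}.
Chromatic number = 3.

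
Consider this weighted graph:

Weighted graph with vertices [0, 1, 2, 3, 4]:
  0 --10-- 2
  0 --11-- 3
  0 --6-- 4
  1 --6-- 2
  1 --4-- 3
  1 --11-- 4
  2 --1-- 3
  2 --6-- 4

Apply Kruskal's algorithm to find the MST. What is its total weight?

Applying Kruskal's algorithm (sort edges by weight, add if no cycle):
  Add (2,3) w=1
  Add (1,3) w=4
  Add (0,4) w=6
  Skip (1,2) w=6 (creates cycle)
  Add (2,4) w=6
  Skip (0,2) w=10 (creates cycle)
  Skip (0,3) w=11 (creates cycle)
  Skip (1,4) w=11 (creates cycle)
MST weight = 17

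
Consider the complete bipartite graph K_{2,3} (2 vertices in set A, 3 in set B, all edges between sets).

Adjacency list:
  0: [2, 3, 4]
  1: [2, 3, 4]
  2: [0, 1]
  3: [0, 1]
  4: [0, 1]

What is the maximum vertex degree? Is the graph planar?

Set-A vertices have degree 3; set-B vertices have degree 2. Maximum degree = max(2,3) = 3.
min(2,3) <= 2, so K_{2,3} avoids a K_{3,3} subdivision and is planar.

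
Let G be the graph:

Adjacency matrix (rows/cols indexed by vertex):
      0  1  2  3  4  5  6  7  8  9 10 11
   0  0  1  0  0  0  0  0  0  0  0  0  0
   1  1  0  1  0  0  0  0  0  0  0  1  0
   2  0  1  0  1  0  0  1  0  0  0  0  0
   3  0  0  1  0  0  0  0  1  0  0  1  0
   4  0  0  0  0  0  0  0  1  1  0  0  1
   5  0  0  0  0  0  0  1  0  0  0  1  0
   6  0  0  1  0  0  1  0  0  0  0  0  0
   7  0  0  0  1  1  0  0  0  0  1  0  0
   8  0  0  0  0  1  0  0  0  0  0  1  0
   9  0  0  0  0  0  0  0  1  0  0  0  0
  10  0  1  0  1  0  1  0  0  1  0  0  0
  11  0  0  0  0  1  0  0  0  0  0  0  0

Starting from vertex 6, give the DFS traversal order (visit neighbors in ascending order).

DFS from vertex 6 (neighbors processed in ascending order):
Visit order: 6, 2, 1, 0, 10, 3, 7, 4, 8, 11, 9, 5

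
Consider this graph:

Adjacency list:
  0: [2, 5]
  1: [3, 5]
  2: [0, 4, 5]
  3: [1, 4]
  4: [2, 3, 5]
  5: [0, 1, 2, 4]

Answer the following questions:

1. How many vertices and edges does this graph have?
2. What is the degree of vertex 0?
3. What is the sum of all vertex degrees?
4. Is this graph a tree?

Count: 6 vertices, 8 edges.
Vertex 0 has neighbors [2, 5], degree = 2.
Handshaking lemma: 2 * 8 = 16.
A tree on 6 vertices has 5 edges. This graph has 8 edges (3 extra). Not a tree.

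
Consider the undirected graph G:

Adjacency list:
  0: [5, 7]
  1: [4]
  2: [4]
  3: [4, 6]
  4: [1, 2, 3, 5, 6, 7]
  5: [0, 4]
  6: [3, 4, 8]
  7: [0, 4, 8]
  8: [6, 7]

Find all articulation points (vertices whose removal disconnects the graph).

An articulation point is a vertex whose removal disconnects the graph.
Articulation points: [4]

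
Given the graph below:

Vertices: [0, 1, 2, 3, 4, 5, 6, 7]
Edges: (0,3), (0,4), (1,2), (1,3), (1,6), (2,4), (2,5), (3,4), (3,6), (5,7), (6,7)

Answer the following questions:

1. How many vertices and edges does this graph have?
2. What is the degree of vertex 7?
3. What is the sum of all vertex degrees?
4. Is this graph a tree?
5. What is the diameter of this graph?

Count: 8 vertices, 11 edges.
Vertex 7 has neighbors [5, 6], degree = 2.
Handshaking lemma: 2 * 11 = 22.
A tree on 8 vertices has 7 edges. This graph has 11 edges (4 extra). Not a tree.
Diameter (longest shortest path) = 3.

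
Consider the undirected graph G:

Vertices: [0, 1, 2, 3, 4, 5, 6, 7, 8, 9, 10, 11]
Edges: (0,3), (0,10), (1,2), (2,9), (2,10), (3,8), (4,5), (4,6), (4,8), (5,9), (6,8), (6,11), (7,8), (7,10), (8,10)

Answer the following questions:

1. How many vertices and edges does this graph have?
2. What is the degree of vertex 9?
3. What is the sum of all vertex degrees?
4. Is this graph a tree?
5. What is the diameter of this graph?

Count: 12 vertices, 15 edges.
Vertex 9 has neighbors [2, 5], degree = 2.
Handshaking lemma: 2 * 15 = 30.
A tree on 12 vertices has 11 edges. This graph has 15 edges (4 extra). Not a tree.
Diameter (longest shortest path) = 5.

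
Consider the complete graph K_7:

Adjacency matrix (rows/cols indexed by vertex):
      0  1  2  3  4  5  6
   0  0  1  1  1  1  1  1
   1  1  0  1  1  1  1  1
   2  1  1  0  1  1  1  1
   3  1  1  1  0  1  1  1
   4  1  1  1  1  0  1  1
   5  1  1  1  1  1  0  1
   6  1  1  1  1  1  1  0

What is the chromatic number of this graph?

In K_7, every vertex is adjacent to every other vertex.
Each vertex needs a unique color.
Chromatic number = 7.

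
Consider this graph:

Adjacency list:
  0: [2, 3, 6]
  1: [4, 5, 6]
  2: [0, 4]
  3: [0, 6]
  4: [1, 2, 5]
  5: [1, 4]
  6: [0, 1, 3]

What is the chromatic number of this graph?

The graph has a maximum clique of size 3 (lower bound on chromatic number).
A valid 3-coloring: {0: 0, 1: 0, 2: 2, 3: 2, 4: 1, 5: 2, 6: 1}.
Chromatic number = 3.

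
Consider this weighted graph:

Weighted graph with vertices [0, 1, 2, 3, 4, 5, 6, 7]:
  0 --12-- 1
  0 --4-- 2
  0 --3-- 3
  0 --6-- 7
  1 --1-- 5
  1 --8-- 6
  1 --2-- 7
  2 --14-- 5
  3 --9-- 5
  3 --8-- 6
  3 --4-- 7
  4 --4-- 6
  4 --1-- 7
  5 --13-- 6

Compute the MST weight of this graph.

Applying Kruskal's algorithm (sort edges by weight, add if no cycle):
  Add (1,5) w=1
  Add (4,7) w=1
  Add (1,7) w=2
  Add (0,3) w=3
  Add (0,2) w=4
  Add (3,7) w=4
  Add (4,6) w=4
  Skip (0,7) w=6 (creates cycle)
  Skip (1,6) w=8 (creates cycle)
  Skip (3,6) w=8 (creates cycle)
  Skip (3,5) w=9 (creates cycle)
  Skip (0,1) w=12 (creates cycle)
  Skip (5,6) w=13 (creates cycle)
  Skip (2,5) w=14 (creates cycle)
MST weight = 19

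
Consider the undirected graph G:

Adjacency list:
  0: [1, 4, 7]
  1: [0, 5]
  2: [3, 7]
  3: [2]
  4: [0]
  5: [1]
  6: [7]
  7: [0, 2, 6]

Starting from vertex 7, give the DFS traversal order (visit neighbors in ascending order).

DFS from vertex 7 (neighbors processed in ascending order):
Visit order: 7, 0, 1, 5, 4, 2, 3, 6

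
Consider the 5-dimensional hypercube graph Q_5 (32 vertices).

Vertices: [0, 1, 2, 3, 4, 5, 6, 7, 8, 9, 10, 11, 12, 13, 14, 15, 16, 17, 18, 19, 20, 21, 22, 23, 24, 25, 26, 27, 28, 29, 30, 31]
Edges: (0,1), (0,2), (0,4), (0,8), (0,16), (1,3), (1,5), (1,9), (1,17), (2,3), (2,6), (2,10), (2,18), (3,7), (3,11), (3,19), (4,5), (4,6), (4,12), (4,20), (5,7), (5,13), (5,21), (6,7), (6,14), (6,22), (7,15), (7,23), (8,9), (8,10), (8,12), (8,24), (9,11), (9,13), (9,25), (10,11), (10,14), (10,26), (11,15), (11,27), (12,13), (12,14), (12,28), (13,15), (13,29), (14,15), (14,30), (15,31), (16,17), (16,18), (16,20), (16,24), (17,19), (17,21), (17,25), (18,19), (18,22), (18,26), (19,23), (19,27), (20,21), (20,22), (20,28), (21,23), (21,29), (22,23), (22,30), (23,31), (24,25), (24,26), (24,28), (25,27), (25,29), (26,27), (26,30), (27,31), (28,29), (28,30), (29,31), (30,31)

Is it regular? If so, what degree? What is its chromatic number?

In Q_5, every vertex has exactly 5 neighbors (flip one of 5 bits), so it is 5-regular.
Q_5 is bipartite (partition by bit-parity), so chromatic number = 2.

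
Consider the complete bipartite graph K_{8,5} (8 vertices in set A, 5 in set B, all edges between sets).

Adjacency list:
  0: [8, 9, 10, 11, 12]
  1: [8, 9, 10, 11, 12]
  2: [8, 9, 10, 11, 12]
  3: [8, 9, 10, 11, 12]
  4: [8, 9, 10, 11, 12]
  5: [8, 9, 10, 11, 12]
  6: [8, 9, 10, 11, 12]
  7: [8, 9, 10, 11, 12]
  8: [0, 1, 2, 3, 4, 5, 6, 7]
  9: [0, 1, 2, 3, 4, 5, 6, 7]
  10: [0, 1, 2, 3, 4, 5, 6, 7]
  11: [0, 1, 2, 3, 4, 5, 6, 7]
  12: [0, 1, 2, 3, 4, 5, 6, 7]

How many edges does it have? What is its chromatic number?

K_{8,5} has 8 * 5 = 40 edges.
Bipartite graphs have chromatic number 2 (color each partition differently).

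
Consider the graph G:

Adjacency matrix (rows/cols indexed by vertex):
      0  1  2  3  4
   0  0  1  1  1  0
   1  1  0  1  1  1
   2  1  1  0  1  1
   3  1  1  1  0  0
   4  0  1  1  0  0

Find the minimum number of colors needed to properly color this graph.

The graph has a maximum clique of size 4 (lower bound on chromatic number).
A valid 4-coloring: {0: 2, 1: 0, 2: 1, 3: 3, 4: 2}.
Chromatic number = 4.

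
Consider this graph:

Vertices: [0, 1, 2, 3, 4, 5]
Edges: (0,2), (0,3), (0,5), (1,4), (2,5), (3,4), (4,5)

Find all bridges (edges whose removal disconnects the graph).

A bridge is an edge whose removal increases the number of connected components.
Bridges found: (1,4)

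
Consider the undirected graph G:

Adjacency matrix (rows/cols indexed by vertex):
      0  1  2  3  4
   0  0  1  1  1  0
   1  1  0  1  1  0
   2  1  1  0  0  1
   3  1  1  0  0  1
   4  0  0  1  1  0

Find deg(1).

Vertex 1 has neighbors [0, 2, 3], so deg(1) = 3.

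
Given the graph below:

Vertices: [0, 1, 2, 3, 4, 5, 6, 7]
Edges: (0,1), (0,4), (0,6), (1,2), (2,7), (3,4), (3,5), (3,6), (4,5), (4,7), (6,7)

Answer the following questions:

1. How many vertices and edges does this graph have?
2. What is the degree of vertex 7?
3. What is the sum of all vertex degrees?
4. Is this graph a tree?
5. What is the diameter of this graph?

Count: 8 vertices, 11 edges.
Vertex 7 has neighbors [2, 4, 6], degree = 3.
Handshaking lemma: 2 * 11 = 22.
A tree on 8 vertices has 7 edges. This graph has 11 edges (4 extra). Not a tree.
Diameter (longest shortest path) = 3.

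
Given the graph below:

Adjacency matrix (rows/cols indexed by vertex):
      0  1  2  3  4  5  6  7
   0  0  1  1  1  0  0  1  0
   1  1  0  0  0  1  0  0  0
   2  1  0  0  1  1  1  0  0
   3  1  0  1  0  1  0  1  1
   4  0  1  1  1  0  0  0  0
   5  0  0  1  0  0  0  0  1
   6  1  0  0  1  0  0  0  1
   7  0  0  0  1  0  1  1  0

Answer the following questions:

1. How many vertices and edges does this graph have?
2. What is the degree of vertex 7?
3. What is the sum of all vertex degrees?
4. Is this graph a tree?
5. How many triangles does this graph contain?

Count: 8 vertices, 13 edges.
Vertex 7 has neighbors [3, 5, 6], degree = 3.
Handshaking lemma: 2 * 13 = 26.
A tree on 8 vertices has 7 edges. This graph has 13 edges (6 extra). Not a tree.
Number of triangles = 4.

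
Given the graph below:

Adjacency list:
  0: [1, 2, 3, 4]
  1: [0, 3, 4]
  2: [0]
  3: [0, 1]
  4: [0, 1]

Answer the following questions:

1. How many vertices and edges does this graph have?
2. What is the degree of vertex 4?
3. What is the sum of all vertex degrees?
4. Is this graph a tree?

Count: 5 vertices, 6 edges.
Vertex 4 has neighbors [0, 1], degree = 2.
Handshaking lemma: 2 * 6 = 12.
A tree on 5 vertices has 4 edges. This graph has 6 edges (2 extra). Not a tree.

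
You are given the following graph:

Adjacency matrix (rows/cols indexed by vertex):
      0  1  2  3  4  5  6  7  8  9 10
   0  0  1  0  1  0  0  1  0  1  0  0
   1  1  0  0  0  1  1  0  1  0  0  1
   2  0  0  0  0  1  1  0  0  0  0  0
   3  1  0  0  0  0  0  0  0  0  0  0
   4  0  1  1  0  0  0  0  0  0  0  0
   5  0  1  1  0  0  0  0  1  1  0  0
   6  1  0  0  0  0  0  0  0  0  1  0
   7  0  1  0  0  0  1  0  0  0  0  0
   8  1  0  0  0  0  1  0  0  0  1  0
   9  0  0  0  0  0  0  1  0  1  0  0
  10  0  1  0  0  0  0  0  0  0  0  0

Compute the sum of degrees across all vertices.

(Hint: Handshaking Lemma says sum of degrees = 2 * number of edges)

Count edges: 14 edges.
By Handshaking Lemma: sum of degrees = 2 * 14 = 28.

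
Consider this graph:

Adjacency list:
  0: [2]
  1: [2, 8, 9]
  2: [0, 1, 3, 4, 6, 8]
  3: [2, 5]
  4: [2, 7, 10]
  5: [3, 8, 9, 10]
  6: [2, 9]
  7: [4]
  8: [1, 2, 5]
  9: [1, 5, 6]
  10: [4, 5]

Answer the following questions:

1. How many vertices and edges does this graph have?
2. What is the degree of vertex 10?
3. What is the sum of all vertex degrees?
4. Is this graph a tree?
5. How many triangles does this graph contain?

Count: 11 vertices, 15 edges.
Vertex 10 has neighbors [4, 5], degree = 2.
Handshaking lemma: 2 * 15 = 30.
A tree on 11 vertices has 10 edges. This graph has 15 edges (5 extra). Not a tree.
Number of triangles = 1.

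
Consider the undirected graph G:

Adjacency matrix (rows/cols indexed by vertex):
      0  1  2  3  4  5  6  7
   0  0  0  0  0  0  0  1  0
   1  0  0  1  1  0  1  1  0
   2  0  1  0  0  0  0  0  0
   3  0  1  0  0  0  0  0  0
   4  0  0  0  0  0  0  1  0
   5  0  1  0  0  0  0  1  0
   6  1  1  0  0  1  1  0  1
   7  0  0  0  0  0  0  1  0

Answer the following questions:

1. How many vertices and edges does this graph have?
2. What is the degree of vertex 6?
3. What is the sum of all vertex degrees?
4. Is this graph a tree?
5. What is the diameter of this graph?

Count: 8 vertices, 8 edges.
Vertex 6 has neighbors [0, 1, 4, 5, 7], degree = 5.
Handshaking lemma: 2 * 8 = 16.
A tree on 8 vertices has 7 edges. This graph has 8 edges (1 extra). Not a tree.
Diameter (longest shortest path) = 3.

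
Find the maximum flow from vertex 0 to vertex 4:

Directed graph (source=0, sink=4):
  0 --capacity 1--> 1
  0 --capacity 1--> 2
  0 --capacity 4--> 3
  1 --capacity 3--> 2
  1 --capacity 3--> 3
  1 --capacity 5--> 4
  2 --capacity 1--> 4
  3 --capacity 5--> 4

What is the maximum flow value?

Computing max flow:
  Flow on (0->1): 1/1
  Flow on (0->2): 1/1
  Flow on (0->3): 4/4
  Flow on (1->4): 1/5
  Flow on (2->4): 1/1
  Flow on (3->4): 4/5
Maximum flow = 6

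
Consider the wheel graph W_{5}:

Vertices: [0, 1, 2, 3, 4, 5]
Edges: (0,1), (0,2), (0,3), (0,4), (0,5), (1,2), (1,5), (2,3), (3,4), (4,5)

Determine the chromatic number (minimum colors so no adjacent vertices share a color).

W_{5} = C_{5} plus a hub adjacent to every cycle vertex.
The outer cycle needs 3 colors (odd cycle); the hub is adjacent to all of them so needs a fresh color.
Chromatic number = 3 + 1 = 4.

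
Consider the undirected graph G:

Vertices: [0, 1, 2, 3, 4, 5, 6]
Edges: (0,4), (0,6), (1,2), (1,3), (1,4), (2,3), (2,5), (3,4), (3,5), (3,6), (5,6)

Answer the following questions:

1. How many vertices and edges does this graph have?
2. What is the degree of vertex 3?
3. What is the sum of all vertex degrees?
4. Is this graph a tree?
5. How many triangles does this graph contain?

Count: 7 vertices, 11 edges.
Vertex 3 has neighbors [1, 2, 4, 5, 6], degree = 5.
Handshaking lemma: 2 * 11 = 22.
A tree on 7 vertices has 6 edges. This graph has 11 edges (5 extra). Not a tree.
Number of triangles = 4.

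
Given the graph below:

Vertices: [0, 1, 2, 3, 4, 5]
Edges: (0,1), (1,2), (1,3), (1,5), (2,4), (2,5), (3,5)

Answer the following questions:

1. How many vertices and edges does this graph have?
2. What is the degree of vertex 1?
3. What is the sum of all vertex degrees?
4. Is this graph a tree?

Count: 6 vertices, 7 edges.
Vertex 1 has neighbors [0, 2, 3, 5], degree = 4.
Handshaking lemma: 2 * 7 = 14.
A tree on 6 vertices has 5 edges. This graph has 7 edges (2 extra). Not a tree.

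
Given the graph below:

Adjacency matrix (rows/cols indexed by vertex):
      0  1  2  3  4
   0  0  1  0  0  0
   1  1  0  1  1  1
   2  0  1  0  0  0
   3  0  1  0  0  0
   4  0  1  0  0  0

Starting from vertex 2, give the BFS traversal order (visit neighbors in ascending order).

BFS from vertex 2 (neighbors processed in ascending order):
Visit order: 2, 1, 0, 3, 4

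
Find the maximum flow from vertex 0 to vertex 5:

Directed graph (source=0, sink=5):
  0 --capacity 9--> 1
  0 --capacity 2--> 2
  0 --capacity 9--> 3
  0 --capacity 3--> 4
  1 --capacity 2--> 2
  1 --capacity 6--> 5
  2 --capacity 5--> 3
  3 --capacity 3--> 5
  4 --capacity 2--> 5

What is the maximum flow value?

Computing max flow:
  Flow on (0->1): 6/9
  Flow on (0->3): 3/9
  Flow on (0->4): 2/3
  Flow on (1->5): 6/6
  Flow on (3->5): 3/3
  Flow on (4->5): 2/2
Maximum flow = 11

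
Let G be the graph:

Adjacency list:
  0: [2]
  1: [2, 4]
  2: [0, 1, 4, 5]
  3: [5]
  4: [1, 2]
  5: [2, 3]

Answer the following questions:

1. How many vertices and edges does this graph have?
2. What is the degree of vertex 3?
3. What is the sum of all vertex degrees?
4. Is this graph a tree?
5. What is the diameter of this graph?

Count: 6 vertices, 6 edges.
Vertex 3 has neighbors [5], degree = 1.
Handshaking lemma: 2 * 6 = 12.
A tree on 6 vertices has 5 edges. This graph has 6 edges (1 extra). Not a tree.
Diameter (longest shortest path) = 3.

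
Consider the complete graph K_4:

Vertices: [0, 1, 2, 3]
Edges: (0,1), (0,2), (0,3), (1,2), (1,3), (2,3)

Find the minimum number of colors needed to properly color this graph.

In K_4, every vertex is adjacent to every other vertex.
Each vertex needs a unique color.
Chromatic number = 4.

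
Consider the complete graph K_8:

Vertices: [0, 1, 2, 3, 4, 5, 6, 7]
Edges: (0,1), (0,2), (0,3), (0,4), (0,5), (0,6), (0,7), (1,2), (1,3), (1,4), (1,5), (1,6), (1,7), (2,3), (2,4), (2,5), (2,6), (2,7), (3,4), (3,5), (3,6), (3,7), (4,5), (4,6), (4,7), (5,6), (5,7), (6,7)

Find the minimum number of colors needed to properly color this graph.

In K_8, every vertex is adjacent to every other vertex.
Each vertex needs a unique color.
Chromatic number = 8.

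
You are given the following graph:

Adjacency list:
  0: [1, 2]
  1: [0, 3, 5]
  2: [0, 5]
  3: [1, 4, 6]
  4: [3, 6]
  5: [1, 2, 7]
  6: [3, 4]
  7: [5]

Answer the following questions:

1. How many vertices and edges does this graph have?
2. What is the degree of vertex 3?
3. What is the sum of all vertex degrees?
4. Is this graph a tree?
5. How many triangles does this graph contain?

Count: 8 vertices, 9 edges.
Vertex 3 has neighbors [1, 4, 6], degree = 3.
Handshaking lemma: 2 * 9 = 18.
A tree on 8 vertices has 7 edges. This graph has 9 edges (2 extra). Not a tree.
Number of triangles = 1.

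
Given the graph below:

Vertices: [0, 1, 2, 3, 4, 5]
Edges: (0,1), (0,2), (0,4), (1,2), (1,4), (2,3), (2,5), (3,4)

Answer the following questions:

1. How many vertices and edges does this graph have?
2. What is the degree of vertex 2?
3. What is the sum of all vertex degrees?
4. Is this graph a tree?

Count: 6 vertices, 8 edges.
Vertex 2 has neighbors [0, 1, 3, 5], degree = 4.
Handshaking lemma: 2 * 8 = 16.
A tree on 6 vertices has 5 edges. This graph has 8 edges (3 extra). Not a tree.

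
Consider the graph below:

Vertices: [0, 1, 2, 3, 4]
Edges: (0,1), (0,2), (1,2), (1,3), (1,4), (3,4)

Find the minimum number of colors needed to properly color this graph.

The graph has a maximum clique of size 3 (lower bound on chromatic number).
A valid 3-coloring: {0: 1, 1: 0, 2: 2, 3: 1, 4: 2}.
Chromatic number = 3.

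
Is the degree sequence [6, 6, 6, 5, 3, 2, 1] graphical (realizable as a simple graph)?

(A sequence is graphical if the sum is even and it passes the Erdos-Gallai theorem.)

Sum of degrees = 29. Sum is odd, so the sequence is NOT graphical.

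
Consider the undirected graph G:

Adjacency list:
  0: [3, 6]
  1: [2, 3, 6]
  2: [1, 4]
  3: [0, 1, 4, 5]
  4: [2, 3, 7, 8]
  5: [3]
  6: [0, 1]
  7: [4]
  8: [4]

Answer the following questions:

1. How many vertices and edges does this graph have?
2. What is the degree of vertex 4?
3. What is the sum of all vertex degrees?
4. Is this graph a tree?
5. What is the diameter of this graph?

Count: 9 vertices, 10 edges.
Vertex 4 has neighbors [2, 3, 7, 8], degree = 4.
Handshaking lemma: 2 * 10 = 20.
A tree on 9 vertices has 8 edges. This graph has 10 edges (2 extra). Not a tree.
Diameter (longest shortest path) = 4.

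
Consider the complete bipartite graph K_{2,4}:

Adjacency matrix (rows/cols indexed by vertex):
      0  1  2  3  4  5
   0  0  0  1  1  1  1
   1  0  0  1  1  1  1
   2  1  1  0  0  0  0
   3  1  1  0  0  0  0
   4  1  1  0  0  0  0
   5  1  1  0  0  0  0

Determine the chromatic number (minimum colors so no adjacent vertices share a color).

K_{2,4} is bipartite: vertices split into two independent sets of size 2 and 4.
Color one set 0, the other 1. No adjacent vertices share a color.
Chromatic number = 2.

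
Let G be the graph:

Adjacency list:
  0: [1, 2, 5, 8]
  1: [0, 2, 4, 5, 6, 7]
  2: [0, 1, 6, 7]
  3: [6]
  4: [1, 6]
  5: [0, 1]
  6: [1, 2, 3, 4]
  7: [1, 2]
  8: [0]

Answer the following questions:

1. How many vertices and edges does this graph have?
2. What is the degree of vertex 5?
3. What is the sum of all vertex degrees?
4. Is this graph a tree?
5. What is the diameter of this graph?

Count: 9 vertices, 13 edges.
Vertex 5 has neighbors [0, 1], degree = 2.
Handshaking lemma: 2 * 13 = 26.
A tree on 9 vertices has 8 edges. This graph has 13 edges (5 extra). Not a tree.
Diameter (longest shortest path) = 4.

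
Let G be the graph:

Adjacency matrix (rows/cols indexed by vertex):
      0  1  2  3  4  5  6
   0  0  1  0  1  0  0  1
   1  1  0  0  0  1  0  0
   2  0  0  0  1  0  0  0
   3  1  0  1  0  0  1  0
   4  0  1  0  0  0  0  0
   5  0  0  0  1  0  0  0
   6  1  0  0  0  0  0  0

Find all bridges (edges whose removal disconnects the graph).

A bridge is an edge whose removal increases the number of connected components.
Bridges found: (0,1), (0,3), (0,6), (1,4), (2,3), (3,5)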